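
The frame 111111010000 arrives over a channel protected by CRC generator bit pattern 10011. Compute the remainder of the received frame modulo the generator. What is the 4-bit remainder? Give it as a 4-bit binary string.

0010

Modulo-2 division of 111111010000 by 10011:
  pos 0: 11111 XOR 10011 = 01100
  pos 1: 11001 XOR 10011 = 01010
  pos 2: 10100 XOR 10011 = 00111
  pos 4: 11110 XOR 10011 = 01101
  pos 5: 11010 XOR 10011 = 01001
  pos 6: 10010 XOR 10011 = 00001
Remainder = 0010 (nonzero — an error is detected).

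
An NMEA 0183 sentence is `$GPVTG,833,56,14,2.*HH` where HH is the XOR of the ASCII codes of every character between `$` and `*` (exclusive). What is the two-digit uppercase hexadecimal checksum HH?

70

XOR the ASCII codes of the payload characters:
  'G' = 0x47 → acc = 0x47
  'P' = 0x50 → acc = 0x17
  'V' = 0x56 → acc = 0x41
  'T' = 0x54 → acc = 0x15
  'G' = 0x47 → acc = 0x52
  ',' = 0x2C → acc = 0x7E
  '8' = 0x38 → acc = 0x46
  '3' = 0x33 → acc = 0x75
  '3' = 0x33 → acc = 0x46
  ',' = 0x2C → acc = 0x6A
  '5' = 0x35 → acc = 0x5F
  '6' = 0x36 → acc = 0x69
  ',' = 0x2C → acc = 0x45
  '1' = 0x31 → acc = 0x74
  '4' = 0x34 → acc = 0x40
  ',' = 0x2C → acc = 0x6C
  '2' = 0x32 → acc = 0x5E
  '.' = 0x2E → acc = 0x70
Checksum = 0x70.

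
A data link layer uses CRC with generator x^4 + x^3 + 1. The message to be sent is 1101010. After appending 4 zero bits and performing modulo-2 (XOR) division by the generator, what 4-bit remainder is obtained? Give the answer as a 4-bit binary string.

0011

Append 4 zeros: 11010100000. Divide by 11001 (XOR where the leading bit is 1):
  pos 0: 11010 XOR 11001 = 00011
  pos 3: 11100 XOR 11001 = 00101
  pos 5: 10100 XOR 11001 = 01101
  pos 6: 11010 XOR 11001 = 00011
Remainder (last 4 bits) = 0011. This is the CRC / FCS.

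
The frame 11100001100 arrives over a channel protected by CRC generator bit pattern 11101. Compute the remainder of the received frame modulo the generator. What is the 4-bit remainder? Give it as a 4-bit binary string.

0010

Modulo-2 division of 11100001100 by 11101:
  pos 0: 11100 XOR 11101 = 00001
  pos 4: 10011 XOR 11101 = 01110
  pos 5: 11100 XOR 11101 = 00001
Remainder = 0010 (nonzero — an error is detected).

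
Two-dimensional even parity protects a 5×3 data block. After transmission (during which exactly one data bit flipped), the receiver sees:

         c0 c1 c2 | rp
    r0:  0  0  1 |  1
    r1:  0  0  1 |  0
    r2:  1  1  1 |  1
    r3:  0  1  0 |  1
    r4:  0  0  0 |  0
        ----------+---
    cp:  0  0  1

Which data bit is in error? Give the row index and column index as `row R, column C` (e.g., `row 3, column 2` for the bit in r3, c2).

Recompute each row's even parity and compare to rp:
  r0: data parity 1, sent rp 1 → ok
  r1: data parity 1, sent rp 0 → mismatch
  r2: data parity 1, sent rp 1 → ok
  r3: data parity 1, sent rp 1 → ok
  r4: data parity 0, sent rp 0 → ok
Recompute each column's even parity and compare to cp:
  c0: data parity 1, sent cp 0 → mismatch
  c1: data parity 0, sent cp 0 → ok
  c2: data parity 1, sent cp 1 → ok
Exactly one row (r1) and one column (c0) fail → the flipped bit is at their intersection.

row 1, column 0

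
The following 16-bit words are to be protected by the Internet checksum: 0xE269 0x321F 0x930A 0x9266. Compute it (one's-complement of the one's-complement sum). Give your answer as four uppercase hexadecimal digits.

C605

One's-complement addition (fold any carry out of bit 15 back into bit 0):
  0xE269 + 0x321F = 0x11488 → wrap carry → 0x1489
  0x1489 + 0x930A = 0x0A793
  0xA793 + 0x9266 = 0x139F9 → wrap carry → 0x39FA
One's-complement sum = 0x39FA.
Checksum = ~0x39FA & 0xFFFF = 0xC605.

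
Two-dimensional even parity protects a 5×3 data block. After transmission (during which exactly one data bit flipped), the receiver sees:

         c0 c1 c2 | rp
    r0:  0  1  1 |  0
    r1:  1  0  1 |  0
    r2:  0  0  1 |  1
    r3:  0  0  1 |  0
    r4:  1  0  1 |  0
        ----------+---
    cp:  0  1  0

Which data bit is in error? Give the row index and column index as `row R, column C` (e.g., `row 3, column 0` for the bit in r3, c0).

row 3, column 2

Recompute each row's even parity and compare to rp:
  r0: data parity 0, sent rp 0 → ok
  r1: data parity 0, sent rp 0 → ok
  r2: data parity 1, sent rp 1 → ok
  r3: data parity 1, sent rp 0 → mismatch
  r4: data parity 0, sent rp 0 → ok
Recompute each column's even parity and compare to cp:
  c0: data parity 0, sent cp 0 → ok
  c1: data parity 1, sent cp 1 → ok
  c2: data parity 1, sent cp 0 → mismatch
Exactly one row (r3) and one column (c2) fail → the flipped bit is at their intersection.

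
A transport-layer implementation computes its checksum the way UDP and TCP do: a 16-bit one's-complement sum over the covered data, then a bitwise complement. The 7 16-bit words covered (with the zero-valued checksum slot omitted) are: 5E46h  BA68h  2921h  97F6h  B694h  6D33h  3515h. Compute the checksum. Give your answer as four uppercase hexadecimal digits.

One's-complement addition (fold any carry out of bit 15 back into bit 0):
  0x5E46 + 0xBA68 = 0x118AE → wrap carry → 0x18AF
  0x18AF + 0x2921 = 0x041D0
  0x41D0 + 0x97F6 = 0x0D9C6
  0xD9C6 + 0xB694 = 0x1905A → wrap carry → 0x905B
  0x905B + 0x6D33 = 0x0FD8E
  0xFD8E + 0x3515 = 0x132A3 → wrap carry → 0x32A4
One's-complement sum = 0x32A4.
Checksum = ~0x32A4 & 0xFFFF = 0xCD5B.

CD5B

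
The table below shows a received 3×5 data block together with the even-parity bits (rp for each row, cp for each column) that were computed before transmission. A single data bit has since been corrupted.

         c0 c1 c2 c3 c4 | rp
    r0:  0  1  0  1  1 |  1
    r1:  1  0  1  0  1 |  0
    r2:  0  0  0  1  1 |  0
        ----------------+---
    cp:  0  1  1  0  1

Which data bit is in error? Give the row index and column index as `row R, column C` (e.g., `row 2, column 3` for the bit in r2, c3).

Recompute each row's even parity and compare to rp:
  r0: data parity 1, sent rp 1 → ok
  r1: data parity 1, sent rp 0 → mismatch
  r2: data parity 0, sent rp 0 → ok
Recompute each column's even parity and compare to cp:
  c0: data parity 1, sent cp 0 → mismatch
  c1: data parity 1, sent cp 1 → ok
  c2: data parity 1, sent cp 1 → ok
  c3: data parity 0, sent cp 0 → ok
  c4: data parity 1, sent cp 1 → ok
Exactly one row (r1) and one column (c0) fail → the flipped bit is at their intersection.

row 1, column 0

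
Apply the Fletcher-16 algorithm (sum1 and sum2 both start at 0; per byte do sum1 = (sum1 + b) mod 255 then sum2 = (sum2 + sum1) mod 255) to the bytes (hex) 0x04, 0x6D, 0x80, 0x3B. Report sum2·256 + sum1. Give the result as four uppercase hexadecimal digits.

Running sums (mod 255):
  after byte 0 (0x04): sum1=4, sum2=4
  after byte 1 (0x6D): sum1=113, sum2=117
  after byte 2 (0x80): sum1=241, sum2=103
  after byte 3 (0x3B): sum1=45, sum2=148
Checksum = sum2·256 + sum1 = 148·256 + 45 = 37933 = 0x942D.

942D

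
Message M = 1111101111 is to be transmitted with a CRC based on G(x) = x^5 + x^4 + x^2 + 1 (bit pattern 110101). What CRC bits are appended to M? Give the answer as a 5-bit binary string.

10101

Append 5 zeros: 111110111100000. Divide by 110101 (XOR where the leading bit is 1):
  pos 0: 111110 XOR 110101 = 001011
  pos 2: 101111 XOR 110101 = 011010
  pos 3: 110101 XOR 110101 = 000000
  pos 9: 100000 XOR 110101 = 010101
Remainder (last 5 bits) = 10101. This is the CRC / FCS.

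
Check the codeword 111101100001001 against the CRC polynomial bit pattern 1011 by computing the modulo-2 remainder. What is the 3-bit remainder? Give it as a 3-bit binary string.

Modulo-2 division of 111101100001001 by 1011:
  pos 0: 1111 XOR 1011 = 0100
  pos 1: 1000 XOR 1011 = 0011
  pos 3: 1111 XOR 1011 = 0100
  pos 4: 1000 XOR 1011 = 0011
  pos 6: 1100 XOR 1011 = 0111
  pos 7: 1110 XOR 1011 = 0101
  pos 8: 1011 XOR 1011 = 0000
Remainder = 001 (nonzero — an error is detected).

001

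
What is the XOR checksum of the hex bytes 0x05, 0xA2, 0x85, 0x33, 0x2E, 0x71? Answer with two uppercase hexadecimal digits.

XOR the bytes together:
  start with 0x05
  0x05 ⊕ 0xA2 = 0xA7
  0xA7 ⊕ 0x85 = 0x22
  0x22 ⊕ 0x33 = 0x11
  0x11 ⊕ 0x2E = 0x3F
  0x3F ⊕ 0x71 = 0x4E

4E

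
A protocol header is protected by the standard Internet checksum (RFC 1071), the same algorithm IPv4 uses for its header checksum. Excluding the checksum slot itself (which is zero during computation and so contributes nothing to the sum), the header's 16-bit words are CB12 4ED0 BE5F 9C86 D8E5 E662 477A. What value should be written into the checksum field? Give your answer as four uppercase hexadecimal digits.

8473

One's-complement addition (fold any carry out of bit 15 back into bit 0):
  0xCB12 + 0x4ED0 = 0x119E2 → wrap carry → 0x19E3
  0x19E3 + 0xBE5F = 0x0D842
  0xD842 + 0x9C86 = 0x174C8 → wrap carry → 0x74C9
  0x74C9 + 0xD8E5 = 0x14DAE → wrap carry → 0x4DAF
  0x4DAF + 0xE662 = 0x13411 → wrap carry → 0x3412
  0x3412 + 0x477A = 0x07B8C
One's-complement sum = 0x7B8C.
Checksum = ~0x7B8C & 0xFFFF = 0x8473.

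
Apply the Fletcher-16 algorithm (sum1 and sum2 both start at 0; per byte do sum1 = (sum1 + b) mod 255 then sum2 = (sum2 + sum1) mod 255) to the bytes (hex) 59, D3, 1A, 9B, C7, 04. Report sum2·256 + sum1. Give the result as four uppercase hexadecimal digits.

0AAE

Running sums (mod 255):
  after byte 0 (59): sum1=89, sum2=89
  after byte 1 (D3): sum1=45, sum2=134
  after byte 2 (1A): sum1=71, sum2=205
  after byte 3 (9B): sum1=226, sum2=176
  after byte 4 (C7): sum1=170, sum2=91
  after byte 5 (04): sum1=174, sum2=10
Checksum = sum2·256 + sum1 = 10·256 + 174 = 2734 = 0x0AAE.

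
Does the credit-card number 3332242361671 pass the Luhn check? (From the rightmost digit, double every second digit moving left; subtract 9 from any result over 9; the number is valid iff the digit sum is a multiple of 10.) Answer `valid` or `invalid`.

From the right, keep odd positions and double even positions (subtract 9 from any doubled value over 9):
  doubled (positions 2,4,...): 5 2 6 8 4 6 → sum 31
  kept (positions 1,3,...): 1 6 6 2 2 3 3 → sum 23
Total = 54.
54 mod 10 = 4, so the number is invalid.

invalid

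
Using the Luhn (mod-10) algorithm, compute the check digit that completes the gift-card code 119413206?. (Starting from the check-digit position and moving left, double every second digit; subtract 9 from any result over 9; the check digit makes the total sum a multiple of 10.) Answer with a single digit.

2

Partial digits right→left: 6 0 2 3 1 4 9 1 1
Double every second digit counting from the check-digit position (so the 1st, 3rd, 5th, ... of the partial from the right).
  doubled (with −9 where >9): 3 4 2 9 2 → sum 20
  kept as-is: 0 3 4 1 → sum 8
Total = 20 + 8 = 28.
Check digit = (10 − (28 mod 10)) mod 10 = 2.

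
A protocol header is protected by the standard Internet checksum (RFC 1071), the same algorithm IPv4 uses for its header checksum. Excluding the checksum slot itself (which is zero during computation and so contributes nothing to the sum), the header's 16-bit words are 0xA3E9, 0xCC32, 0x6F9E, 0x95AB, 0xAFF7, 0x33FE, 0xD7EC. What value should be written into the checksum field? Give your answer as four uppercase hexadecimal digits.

CEB6

One's-complement addition (fold any carry out of bit 15 back into bit 0):
  0xA3E9 + 0xCC32 = 0x1701B → wrap carry → 0x701C
  0x701C + 0x6F9E = 0x0DFBA
  0xDFBA + 0x95AB = 0x17565 → wrap carry → 0x7566
  0x7566 + 0xAFF7 = 0x1255D → wrap carry → 0x255E
  0x255E + 0x33FE = 0x0595C
  0x595C + 0xD7EC = 0x13148 → wrap carry → 0x3149
One's-complement sum = 0x3149.
Checksum = ~0x3149 & 0xFFFF = 0xCEB6.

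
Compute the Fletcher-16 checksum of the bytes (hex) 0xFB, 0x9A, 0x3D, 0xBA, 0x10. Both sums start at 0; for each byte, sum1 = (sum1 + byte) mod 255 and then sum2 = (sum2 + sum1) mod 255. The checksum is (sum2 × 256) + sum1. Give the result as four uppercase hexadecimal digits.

Running sums (mod 255):
  after byte 0 (0xFB): sum1=251, sum2=251
  after byte 1 (0x9A): sum1=150, sum2=146
  after byte 2 (0x3D): sum1=211, sum2=102
  after byte 3 (0xBA): sum1=142, sum2=244
  after byte 4 (0x10): sum1=158, sum2=147
Checksum = sum2·256 + sum1 = 147·256 + 158 = 37790 = 0x939E.

939E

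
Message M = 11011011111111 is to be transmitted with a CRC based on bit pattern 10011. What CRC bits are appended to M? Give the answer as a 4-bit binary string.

Append 4 zeros: 110110111111110000. Divide by 10011 (XOR where the leading bit is 1):
  pos 0: 11011 XOR 10011 = 01000
  pos 1: 10000 XOR 10011 = 00011
  pos 4: 11111 XOR 10011 = 01100
  pos 5: 11001 XOR 10011 = 01010
  pos 6: 10101 XOR 10011 = 00110
  pos 8: 11011 XOR 10011 = 01000
  pos 9: 10001 XOR 10011 = 00010
  pos 12: 10000 XOR 10011 = 00011
Remainder (last 4 bits) = 0110. This is the CRC / FCS.

0110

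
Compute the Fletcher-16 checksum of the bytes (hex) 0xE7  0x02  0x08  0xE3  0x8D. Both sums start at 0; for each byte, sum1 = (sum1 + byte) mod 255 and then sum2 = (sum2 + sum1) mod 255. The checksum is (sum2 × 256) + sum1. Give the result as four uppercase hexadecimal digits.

Running sums (mod 255):
  after byte 0 (0xE7): sum1=231, sum2=231
  after byte 1 (0x02): sum1=233, sum2=209
  after byte 2 (0x08): sum1=241, sum2=195
  after byte 3 (0xE3): sum1=213, sum2=153
  after byte 4 (0x8D): sum1=99, sum2=252
Checksum = sum2·256 + sum1 = 252·256 + 99 = 64611 = 0xFC63.

FC63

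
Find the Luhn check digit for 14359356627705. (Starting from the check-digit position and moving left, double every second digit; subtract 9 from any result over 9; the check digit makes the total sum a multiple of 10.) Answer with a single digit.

1

Partial digits right→left: 5 0 7 7 2 6 6 5 3 9 5 3 4 1
Double every second digit counting from the check-digit position (so the 1st, 3rd, 5th, ... of the partial from the right).
  doubled (with −9 where >9): 1 5 4 3 6 1 8 → sum 28
  kept as-is: 0 7 6 5 9 3 1 → sum 31
Total = 28 + 31 = 59.
Check digit = (10 − (59 mod 10)) mod 10 = 1.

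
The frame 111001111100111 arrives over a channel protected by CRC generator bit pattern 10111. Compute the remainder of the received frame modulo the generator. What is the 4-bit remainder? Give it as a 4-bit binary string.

Modulo-2 division of 111001111100111 by 10111:
  pos 0: 11100 XOR 10111 = 01011
  pos 1: 10111 XOR 10111 = 00000
  pos 6: 11110 XOR 10111 = 01001
  pos 7: 10010 XOR 10111 = 00101
  pos 9: 10111 XOR 10111 = 00000
Remainder = 0001 (nonzero — an error is detected).

0001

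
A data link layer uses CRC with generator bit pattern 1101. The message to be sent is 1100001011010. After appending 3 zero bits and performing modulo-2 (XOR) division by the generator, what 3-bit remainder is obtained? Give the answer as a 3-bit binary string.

Append 3 zeros: 1100001011010000. Divide by 1101 (XOR where the leading bit is 1):
  pos 0: 1100 XOR 1101 = 0001
  pos 3: 1001 XOR 1101 = 0100
  pos 4: 1000 XOR 1101 = 0101
  pos 5: 1011 XOR 1101 = 0110
  pos 6: 1101 XOR 1101 = 0000
  pos 11: 1000 XOR 1101 = 0101
  pos 12: 1010 XOR 1101 = 0111
Remainder (last 3 bits) = 111. This is the CRC / FCS.

111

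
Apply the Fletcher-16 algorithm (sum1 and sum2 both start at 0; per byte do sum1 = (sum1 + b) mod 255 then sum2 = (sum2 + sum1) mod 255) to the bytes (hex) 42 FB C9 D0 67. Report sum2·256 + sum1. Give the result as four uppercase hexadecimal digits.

Running sums (mod 255):
  after byte 0 (42): sum1=66, sum2=66
  after byte 1 (FB): sum1=62, sum2=128
  after byte 2 (C9): sum1=8, sum2=136
  after byte 3 (D0): sum1=216, sum2=97
  after byte 4 (67): sum1=64, sum2=161
Checksum = sum2·256 + sum1 = 161·256 + 64 = 41280 = 0xA140.

A140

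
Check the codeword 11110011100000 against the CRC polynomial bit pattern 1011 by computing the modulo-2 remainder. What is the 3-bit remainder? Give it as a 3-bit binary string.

Modulo-2 division of 11110011100000 by 1011:
  pos 0: 1111 XOR 1011 = 0100
  pos 1: 1000 XOR 1011 = 0011
  pos 3: 1101 XOR 1011 = 0110
  pos 4: 1101 XOR 1011 = 0110
  pos 5: 1101 XOR 1011 = 0110
  pos 6: 1100 XOR 1011 = 0111
  pos 7: 1110 XOR 1011 = 0101
  pos 8: 1010 XOR 1011 = 0001
Remainder = 100 (nonzero — an error is detected).

100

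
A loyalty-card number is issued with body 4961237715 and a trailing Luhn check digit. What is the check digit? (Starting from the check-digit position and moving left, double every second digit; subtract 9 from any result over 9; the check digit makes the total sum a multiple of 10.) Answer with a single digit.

Partial digits right→left: 5 1 7 7 3 2 1 6 9 4
Double every second digit counting from the check-digit position (so the 1st, 3rd, 5th, ... of the partial from the right).
  doubled (with −9 where >9): 1 5 6 2 9 → sum 23
  kept as-is: 1 7 2 6 4 → sum 20
Total = 23 + 20 = 43.
Check digit = (10 − (43 mod 10)) mod 10 = 7.

7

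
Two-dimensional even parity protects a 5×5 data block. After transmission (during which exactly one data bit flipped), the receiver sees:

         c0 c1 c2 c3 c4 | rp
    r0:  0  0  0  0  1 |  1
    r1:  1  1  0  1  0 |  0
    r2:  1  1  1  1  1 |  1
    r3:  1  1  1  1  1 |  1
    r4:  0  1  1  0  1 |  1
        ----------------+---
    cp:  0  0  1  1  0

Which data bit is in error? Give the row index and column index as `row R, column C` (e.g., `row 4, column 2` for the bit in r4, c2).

row 1, column 0

Recompute each row's even parity and compare to rp:
  r0: data parity 1, sent rp 1 → ok
  r1: data parity 1, sent rp 0 → mismatch
  r2: data parity 1, sent rp 1 → ok
  r3: data parity 1, sent rp 1 → ok
  r4: data parity 1, sent rp 1 → ok
Recompute each column's even parity and compare to cp:
  c0: data parity 1, sent cp 0 → mismatch
  c1: data parity 0, sent cp 0 → ok
  c2: data parity 1, sent cp 1 → ok
  c3: data parity 1, sent cp 1 → ok
  c4: data parity 0, sent cp 0 → ok
Exactly one row (r1) and one column (c0) fail → the flipped bit is at their intersection.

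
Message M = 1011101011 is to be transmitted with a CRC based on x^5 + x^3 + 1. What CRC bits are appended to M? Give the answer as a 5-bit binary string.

00000

Append 5 zeros: 101110101100000. Divide by 101001 (XOR where the leading bit is 1):
  pos 0: 101110 XOR 101001 = 000111
  pos 3: 111101 XOR 101001 = 010100
  pos 4: 101001 XOR 101001 = 000000
Remainder (last 5 bits) = 00000. This is the CRC / FCS.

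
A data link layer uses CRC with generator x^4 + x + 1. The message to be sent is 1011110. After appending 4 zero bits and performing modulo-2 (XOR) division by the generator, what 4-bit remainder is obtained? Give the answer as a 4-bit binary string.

Append 4 zeros: 10111100000. Divide by 10011 (XOR where the leading bit is 1):
  pos 0: 10111 XOR 10011 = 00100
  pos 2: 10010 XOR 10011 = 00001
  pos 6: 10000 XOR 10011 = 00011
Remainder (last 4 bits) = 0011. This is the CRC / FCS.

0011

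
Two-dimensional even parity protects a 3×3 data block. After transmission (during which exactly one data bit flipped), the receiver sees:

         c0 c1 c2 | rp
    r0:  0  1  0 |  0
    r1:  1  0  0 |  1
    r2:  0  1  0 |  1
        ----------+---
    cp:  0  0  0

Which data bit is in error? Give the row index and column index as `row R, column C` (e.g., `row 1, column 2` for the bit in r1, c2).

row 0, column 0

Recompute each row's even parity and compare to rp:
  r0: data parity 1, sent rp 0 → mismatch
  r1: data parity 1, sent rp 1 → ok
  r2: data parity 1, sent rp 1 → ok
Recompute each column's even parity and compare to cp:
  c0: data parity 1, sent cp 0 → mismatch
  c1: data parity 0, sent cp 0 → ok
  c2: data parity 0, sent cp 0 → ok
Exactly one row (r0) and one column (c0) fail → the flipped bit is at their intersection.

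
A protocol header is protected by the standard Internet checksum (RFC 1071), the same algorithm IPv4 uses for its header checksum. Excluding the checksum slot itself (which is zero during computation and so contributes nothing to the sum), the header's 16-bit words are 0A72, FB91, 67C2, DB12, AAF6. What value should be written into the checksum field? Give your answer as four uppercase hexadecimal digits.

One's-complement addition (fold any carry out of bit 15 back into bit 0):
  0x0A72 + 0xFB91 = 0x10603 → wrap carry → 0x0604
  0x0604 + 0x67C2 = 0x06DC6
  0x6DC6 + 0xDB12 = 0x148D8 → wrap carry → 0x48D9
  0x48D9 + 0xAAF6 = 0x0F3CF
One's-complement sum = 0xF3CF.
Checksum = ~0xF3CF & 0xFFFF = 0x0C30.

0C30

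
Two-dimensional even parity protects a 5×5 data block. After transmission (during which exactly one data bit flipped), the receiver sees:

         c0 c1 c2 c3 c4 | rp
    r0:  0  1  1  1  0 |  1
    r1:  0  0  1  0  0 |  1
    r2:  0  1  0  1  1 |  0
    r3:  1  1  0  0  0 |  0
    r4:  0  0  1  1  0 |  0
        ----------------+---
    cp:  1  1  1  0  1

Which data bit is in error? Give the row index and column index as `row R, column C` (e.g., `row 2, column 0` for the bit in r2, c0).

row 2, column 3

Recompute each row's even parity and compare to rp:
  r0: data parity 1, sent rp 1 → ok
  r1: data parity 1, sent rp 1 → ok
  r2: data parity 1, sent rp 0 → mismatch
  r3: data parity 0, sent rp 0 → ok
  r4: data parity 0, sent rp 0 → ok
Recompute each column's even parity and compare to cp:
  c0: data parity 1, sent cp 1 → ok
  c1: data parity 1, sent cp 1 → ok
  c2: data parity 1, sent cp 1 → ok
  c3: data parity 1, sent cp 0 → mismatch
  c4: data parity 1, sent cp 1 → ok
Exactly one row (r2) and one column (c3) fail → the flipped bit is at their intersection.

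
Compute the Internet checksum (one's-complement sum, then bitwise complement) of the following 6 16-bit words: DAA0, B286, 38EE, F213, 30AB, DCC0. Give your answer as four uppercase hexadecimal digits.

3A6A

One's-complement addition (fold any carry out of bit 15 back into bit 0):
  0xDAA0 + 0xB286 = 0x18D26 → wrap carry → 0x8D27
  0x8D27 + 0x38EE = 0x0C615
  0xC615 + 0xF213 = 0x1B828 → wrap carry → 0xB829
  0xB829 + 0x30AB = 0x0E8D4
  0xE8D4 + 0xDCC0 = 0x1C594 → wrap carry → 0xC595
One's-complement sum = 0xC595.
Checksum = ~0xC595 & 0xFFFF = 0x3A6A.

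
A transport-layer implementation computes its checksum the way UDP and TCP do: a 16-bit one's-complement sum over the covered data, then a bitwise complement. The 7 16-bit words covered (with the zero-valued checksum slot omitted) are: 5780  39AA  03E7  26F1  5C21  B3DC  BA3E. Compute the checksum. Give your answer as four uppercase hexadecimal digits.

One's-complement addition (fold any carry out of bit 15 back into bit 0):
  0x5780 + 0x39AA = 0x0912A
  0x912A + 0x03E7 = 0x09511
  0x9511 + 0x26F1 = 0x0BC02
  0xBC02 + 0x5C21 = 0x11823 → wrap carry → 0x1824
  0x1824 + 0xB3DC = 0x0CC00
  0xCC00 + 0xBA3E = 0x1863E → wrap carry → 0x863F
One's-complement sum = 0x863F.
Checksum = ~0x863F & 0xFFFF = 0x79C0.

79C0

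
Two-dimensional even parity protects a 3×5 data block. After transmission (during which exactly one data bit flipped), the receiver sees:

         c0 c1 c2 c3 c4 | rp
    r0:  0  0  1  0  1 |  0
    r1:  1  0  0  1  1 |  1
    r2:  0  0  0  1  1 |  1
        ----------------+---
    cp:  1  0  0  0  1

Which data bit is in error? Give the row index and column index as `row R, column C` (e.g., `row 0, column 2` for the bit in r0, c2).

row 2, column 2

Recompute each row's even parity and compare to rp:
  r0: data parity 0, sent rp 0 → ok
  r1: data parity 1, sent rp 1 → ok
  r2: data parity 0, sent rp 1 → mismatch
Recompute each column's even parity and compare to cp:
  c0: data parity 1, sent cp 1 → ok
  c1: data parity 0, sent cp 0 → ok
  c2: data parity 1, sent cp 0 → mismatch
  c3: data parity 0, sent cp 0 → ok
  c4: data parity 1, sent cp 1 → ok
Exactly one row (r2) and one column (c2) fail → the flipped bit is at their intersection.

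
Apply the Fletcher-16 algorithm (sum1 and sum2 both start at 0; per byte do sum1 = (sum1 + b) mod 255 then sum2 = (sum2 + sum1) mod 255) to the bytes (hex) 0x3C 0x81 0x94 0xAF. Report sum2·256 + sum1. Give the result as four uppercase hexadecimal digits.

Running sums (mod 255):
  after byte 0 (0x3C): sum1=60, sum2=60
  after byte 1 (0x81): sum1=189, sum2=249
  after byte 2 (0x94): sum1=82, sum2=76
  after byte 3 (0xAF): sum1=2, sum2=78
Checksum = sum2·256 + sum1 = 78·256 + 2 = 19970 = 0x4E02.

4E02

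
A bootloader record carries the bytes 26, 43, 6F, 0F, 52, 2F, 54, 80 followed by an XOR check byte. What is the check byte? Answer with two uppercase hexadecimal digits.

XOR the bytes together:
  start with 0x26
  0x26 ⊕ 0x43 = 0x65
  0x65 ⊕ 0x6F = 0x0A
  0x0A ⊕ 0x0F = 0x05
  0x05 ⊕ 0x52 = 0x57
  0x57 ⊕ 0x2F = 0x78
  0x78 ⊕ 0x54 = 0x2C
  0x2C ⊕ 0x80 = 0xAC

AC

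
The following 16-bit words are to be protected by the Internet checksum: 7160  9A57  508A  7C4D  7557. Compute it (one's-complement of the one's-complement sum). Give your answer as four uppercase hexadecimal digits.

One's-complement addition (fold any carry out of bit 15 back into bit 0):
  0x7160 + 0x9A57 = 0x10BB7 → wrap carry → 0x0BB8
  0x0BB8 + 0x508A = 0x05C42
  0x5C42 + 0x7C4D = 0x0D88F
  0xD88F + 0x7557 = 0x14DE6 → wrap carry → 0x4DE7
One's-complement sum = 0x4DE7.
Checksum = ~0x4DE7 & 0xFFFF = 0xB218.

B218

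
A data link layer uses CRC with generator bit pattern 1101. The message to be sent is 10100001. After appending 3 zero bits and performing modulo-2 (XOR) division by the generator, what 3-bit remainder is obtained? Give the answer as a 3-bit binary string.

010

Append 3 zeros: 10100001000. Divide by 1101 (XOR where the leading bit is 1):
  pos 0: 1010 XOR 1101 = 0111
  pos 1: 1110 XOR 1101 = 0011
  pos 3: 1100 XOR 1101 = 0001
  pos 6: 1100 XOR 1101 = 0001
Remainder (last 3 bits) = 010. This is the CRC / FCS.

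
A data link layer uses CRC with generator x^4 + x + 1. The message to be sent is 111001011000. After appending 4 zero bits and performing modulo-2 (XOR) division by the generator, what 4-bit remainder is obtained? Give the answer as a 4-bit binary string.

Append 4 zeros: 1110010110000000. Divide by 10011 (XOR where the leading bit is 1):
  pos 0: 11100 XOR 10011 = 01111
  pos 1: 11111 XOR 10011 = 01100
  pos 2: 11000 XOR 10011 = 01011
  pos 3: 10111 XOR 10011 = 00100
  pos 5: 10010 XOR 10011 = 00001
  pos 9: 10000 XOR 10011 = 00011
Remainder (last 4 bits) = 1100. This is the CRC / FCS.

1100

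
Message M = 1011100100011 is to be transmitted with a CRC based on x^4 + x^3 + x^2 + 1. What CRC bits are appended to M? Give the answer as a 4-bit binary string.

Append 4 zeros: 10111001000110000. Divide by 11101 (XOR where the leading bit is 1):
  pos 0: 10111 XOR 11101 = 01010
  pos 1: 10100 XOR 11101 = 01001
  pos 2: 10010 XOR 11101 = 01111
  pos 3: 11111 XOR 11101 = 00010
  pos 6: 10000 XOR 11101 = 01101
  pos 7: 11011 XOR 11101 = 00110
  pos 9: 11010 XOR 11101 = 00111
  pos 11: 11100 XOR 11101 = 00001
Remainder (last 4 bits) = 0010. This is the CRC / FCS.

0010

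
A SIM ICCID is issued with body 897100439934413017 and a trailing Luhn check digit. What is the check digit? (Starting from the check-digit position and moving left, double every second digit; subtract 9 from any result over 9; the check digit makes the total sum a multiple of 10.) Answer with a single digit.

0

Partial digits right→left: 7 1 0 3 1 4 4 3 9 9 3 4 0 0 1 7 9 8
Double every second digit counting from the check-digit position (so the 1st, 3rd, 5th, ... of the partial from the right).
  doubled (with −9 where >9): 5 0 2 8 9 6 0 2 9 → sum 41
  kept as-is: 1 3 4 3 9 4 0 7 8 → sum 39
Total = 41 + 39 = 80.
Check digit = (10 − (80 mod 10)) mod 10 = 0.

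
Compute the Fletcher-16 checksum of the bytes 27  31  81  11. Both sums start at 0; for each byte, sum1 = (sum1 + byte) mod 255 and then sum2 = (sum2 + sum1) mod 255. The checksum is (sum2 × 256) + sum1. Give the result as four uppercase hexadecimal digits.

Running sums (mod 255):
  after byte 0 (27): sum1=27, sum2=27
  after byte 1 (31): sum1=58, sum2=85
  after byte 2 (81): sum1=139, sum2=224
  after byte 3 (11): sum1=150, sum2=119
Checksum = sum2·256 + sum1 = 119·256 + 150 = 30614 = 0x7796.

7796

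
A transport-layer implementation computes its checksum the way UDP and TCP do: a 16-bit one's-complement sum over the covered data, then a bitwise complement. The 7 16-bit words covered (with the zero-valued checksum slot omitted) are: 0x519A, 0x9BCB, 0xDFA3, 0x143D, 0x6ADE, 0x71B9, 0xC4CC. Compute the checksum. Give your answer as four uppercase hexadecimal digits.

7D54

One's-complement addition (fold any carry out of bit 15 back into bit 0):
  0x519A + 0x9BCB = 0x0ED65
  0xED65 + 0xDFA3 = 0x1CD08 → wrap carry → 0xCD09
  0xCD09 + 0x143D = 0x0E146
  0xE146 + 0x6ADE = 0x14C24 → wrap carry → 0x4C25
  0x4C25 + 0x71B9 = 0x0BDDE
  0xBDDE + 0xC4CC = 0x182AA → wrap carry → 0x82AB
One's-complement sum = 0x82AB.
Checksum = ~0x82AB & 0xFFFF = 0x7D54.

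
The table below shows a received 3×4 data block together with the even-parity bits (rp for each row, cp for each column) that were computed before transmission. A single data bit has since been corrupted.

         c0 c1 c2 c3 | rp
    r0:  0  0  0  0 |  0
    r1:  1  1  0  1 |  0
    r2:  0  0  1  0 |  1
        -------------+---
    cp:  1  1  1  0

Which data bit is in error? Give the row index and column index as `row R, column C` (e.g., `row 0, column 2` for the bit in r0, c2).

Recompute each row's even parity and compare to rp:
  r0: data parity 0, sent rp 0 → ok
  r1: data parity 1, sent rp 0 → mismatch
  r2: data parity 1, sent rp 1 → ok
Recompute each column's even parity and compare to cp:
  c0: data parity 1, sent cp 1 → ok
  c1: data parity 1, sent cp 1 → ok
  c2: data parity 1, sent cp 1 → ok
  c3: data parity 1, sent cp 0 → mismatch
Exactly one row (r1) and one column (c3) fail → the flipped bit is at their intersection.

row 1, column 3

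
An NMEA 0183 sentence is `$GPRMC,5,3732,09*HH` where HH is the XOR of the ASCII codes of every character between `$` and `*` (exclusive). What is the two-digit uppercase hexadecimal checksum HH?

XOR the ASCII codes of the payload characters:
  'G' = 0x47 → acc = 0x47
  'P' = 0x50 → acc = 0x17
  'R' = 0x52 → acc = 0x45
  'M' = 0x4D → acc = 0x08
  'C' = 0x43 → acc = 0x4B
  ',' = 0x2C → acc = 0x67
  '5' = 0x35 → acc = 0x52
  ',' = 0x2C → acc = 0x7E
  '3' = 0x33 → acc = 0x4D
  '7' = 0x37 → acc = 0x7A
  '3' = 0x33 → acc = 0x49
  '2' = 0x32 → acc = 0x7B
  ',' = 0x2C → acc = 0x57
  '0' = 0x30 → acc = 0x67
  '9' = 0x39 → acc = 0x5E
Checksum = 0x5E.

5E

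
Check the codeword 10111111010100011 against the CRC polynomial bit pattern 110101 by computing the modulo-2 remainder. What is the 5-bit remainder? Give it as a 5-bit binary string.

Modulo-2 division of 10111111010100011 by 110101:
  pos 0: 101111 XOR 110101 = 011010
  pos 1: 110101 XOR 110101 = 000000
  pos 7: 101010 XOR 110101 = 011111
  pos 8: 111110 XOR 110101 = 001011
  pos 10: 101101 XOR 110101 = 011000
  pos 11: 110001 XOR 110101 = 000100
Remainder = 00100 (nonzero — an error is detected).

00100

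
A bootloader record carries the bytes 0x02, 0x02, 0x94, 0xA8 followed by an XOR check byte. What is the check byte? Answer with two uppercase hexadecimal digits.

XOR the bytes together:
  start with 0x02
  0x02 ⊕ 0x02 = 0x00
  0x00 ⊕ 0x94 = 0x94
  0x94 ⊕ 0xA8 = 0x3C

3C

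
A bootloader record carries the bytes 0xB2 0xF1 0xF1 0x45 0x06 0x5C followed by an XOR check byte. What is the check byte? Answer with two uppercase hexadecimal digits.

XOR the bytes together:
  start with 0xB2
  0xB2 ⊕ 0xF1 = 0x43
  0x43 ⊕ 0xF1 = 0xB2
  0xB2 ⊕ 0x45 = 0xF7
  0xF7 ⊕ 0x06 = 0xF1
  0xF1 ⊕ 0x5C = 0xAD

AD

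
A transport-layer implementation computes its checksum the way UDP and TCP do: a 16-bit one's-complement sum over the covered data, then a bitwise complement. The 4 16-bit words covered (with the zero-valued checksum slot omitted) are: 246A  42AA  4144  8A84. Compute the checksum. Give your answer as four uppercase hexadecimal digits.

One's-complement addition (fold any carry out of bit 15 back into bit 0):
  0x246A + 0x42AA = 0x06714
  0x6714 + 0x4144 = 0x0A858
  0xA858 + 0x8A84 = 0x132DC → wrap carry → 0x32DD
One's-complement sum = 0x32DD.
Checksum = ~0x32DD & 0xFFFF = 0xCD22.

CD22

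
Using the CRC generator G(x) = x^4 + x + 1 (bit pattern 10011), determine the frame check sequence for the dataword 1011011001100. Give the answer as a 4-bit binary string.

1000

Append 4 zeros: 10110110011000000. Divide by 10011 (XOR where the leading bit is 1):
  pos 0: 10110 XOR 10011 = 00101
  pos 2: 10111 XOR 10011 = 00100
  pos 4: 10000 XOR 10011 = 00011
  pos 7: 11110 XOR 10011 = 01101
  pos 8: 11010 XOR 10011 = 01001
  pos 9: 10010 XOR 10011 = 00001
Remainder (last 4 bits) = 1000. This is the CRC / FCS.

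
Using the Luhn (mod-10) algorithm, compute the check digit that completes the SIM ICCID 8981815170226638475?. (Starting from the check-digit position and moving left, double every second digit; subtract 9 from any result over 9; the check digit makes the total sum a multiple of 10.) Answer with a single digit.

Partial digits right→left: 5 7 4 8 3 6 6 2 2 0 7 1 5 1 8 1 8 9 8
Double every second digit counting from the check-digit position (so the 1st, 3rd, 5th, ... of the partial from the right).
  doubled (with −9 where >9): 1 8 6 3 4 5 1 7 7 7 → sum 49
  kept as-is: 7 8 6 2 0 1 1 1 9 → sum 35
Total = 49 + 35 = 84.
Check digit = (10 − (84 mod 10)) mod 10 = 6.

6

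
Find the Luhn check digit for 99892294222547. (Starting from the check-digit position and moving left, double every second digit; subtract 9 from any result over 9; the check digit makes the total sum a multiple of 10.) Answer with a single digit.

Partial digits right→left: 7 4 5 2 2 2 4 9 2 2 9 8 9 9
Double every second digit counting from the check-digit position (so the 1st, 3rd, 5th, ... of the partial from the right).
  doubled (with −9 where >9): 5 1 4 8 4 9 9 → sum 40
  kept as-is: 4 2 2 9 2 8 9 → sum 36
Total = 40 + 36 = 76.
Check digit = (10 − (76 mod 10)) mod 10 = 4.

4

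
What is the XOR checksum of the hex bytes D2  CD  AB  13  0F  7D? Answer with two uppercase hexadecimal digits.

D5

XOR the bytes together:
  start with 0xD2
  0xD2 ⊕ 0xCD = 0x1F
  0x1F ⊕ 0xAB = 0xB4
  0xB4 ⊕ 0x13 = 0xA7
  0xA7 ⊕ 0x0F = 0xA8
  0xA8 ⊕ 0x7D = 0xD5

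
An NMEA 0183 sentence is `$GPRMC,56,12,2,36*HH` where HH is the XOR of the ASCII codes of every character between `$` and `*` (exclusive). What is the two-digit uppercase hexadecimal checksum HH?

7C

XOR the ASCII codes of the payload characters:
  'G' = 0x47 → acc = 0x47
  'P' = 0x50 → acc = 0x17
  'R' = 0x52 → acc = 0x45
  'M' = 0x4D → acc = 0x08
  'C' = 0x43 → acc = 0x4B
  ',' = 0x2C → acc = 0x67
  '5' = 0x35 → acc = 0x52
  '6' = 0x36 → acc = 0x64
  ',' = 0x2C → acc = 0x48
  '1' = 0x31 → acc = 0x79
  '2' = 0x32 → acc = 0x4B
  ',' = 0x2C → acc = 0x67
  '2' = 0x32 → acc = 0x55
  ',' = 0x2C → acc = 0x79
  '3' = 0x33 → acc = 0x4A
  '6' = 0x36 → acc = 0x7C
Checksum = 0x7C.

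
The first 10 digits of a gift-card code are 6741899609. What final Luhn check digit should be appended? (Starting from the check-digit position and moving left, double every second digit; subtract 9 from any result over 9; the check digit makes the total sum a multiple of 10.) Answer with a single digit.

Partial digits right→left: 9 0 6 9 9 8 1 4 7 6
Double every second digit counting from the check-digit position (so the 1st, 3rd, 5th, ... of the partial from the right).
  doubled (with −9 where >9): 9 3 9 2 5 → sum 28
  kept as-is: 0 9 8 4 6 → sum 27
Total = 28 + 27 = 55.
Check digit = (10 − (55 mod 10)) mod 10 = 5.

5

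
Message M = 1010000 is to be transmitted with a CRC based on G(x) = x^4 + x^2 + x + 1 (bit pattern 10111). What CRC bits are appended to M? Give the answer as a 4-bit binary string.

Append 4 zeros: 10100000000. Divide by 10111 (XOR where the leading bit is 1):
  pos 0: 10100 XOR 10111 = 00011
  pos 3: 11000 XOR 10111 = 01111
  pos 4: 11110 XOR 10111 = 01001
  pos 5: 10010 XOR 10111 = 00101
Remainder (last 4 bits) = 1010. This is the CRC / FCS.

1010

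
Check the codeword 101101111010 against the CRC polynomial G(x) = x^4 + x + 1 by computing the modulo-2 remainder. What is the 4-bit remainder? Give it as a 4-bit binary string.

0010

Modulo-2 division of 101101111010 by 10011:
  pos 0: 10110 XOR 10011 = 00101
  pos 2: 10111 XOR 10011 = 00100
  pos 4: 10011 XOR 10011 = 00000
Remainder = 0010 (nonzero — an error is detected).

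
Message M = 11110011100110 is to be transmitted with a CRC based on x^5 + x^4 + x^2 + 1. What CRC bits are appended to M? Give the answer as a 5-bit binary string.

Append 5 zeros: 1111001110011000000. Divide by 110101 (XOR where the leading bit is 1):
  pos 0: 111100 XOR 110101 = 001001
  pos 2: 100111 XOR 110101 = 010010
  pos 3: 100101 XOR 110101 = 010000
  pos 4: 100000 XOR 110101 = 010101
  pos 5: 101010 XOR 110101 = 011111
  pos 6: 111111 XOR 110101 = 001010
  pos 8: 101010 XOR 110101 = 011111
  pos 9: 111110 XOR 110101 = 001011
  pos 11: 101100 XOR 110101 = 011001
  pos 12: 110010 XOR 110101 = 000111
Remainder (last 5 bits) = 01110. This is the CRC / FCS.

01110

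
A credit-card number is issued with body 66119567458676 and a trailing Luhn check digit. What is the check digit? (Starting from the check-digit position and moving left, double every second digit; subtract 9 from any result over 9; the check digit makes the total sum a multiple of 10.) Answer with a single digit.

Partial digits right→left: 6 7 6 8 5 4 7 6 5 9 1 1 6 6
Double every second digit counting from the check-digit position (so the 1st, 3rd, 5th, ... of the partial from the right).
  doubled (with −9 where >9): 3 3 1 5 1 2 3 → sum 18
  kept as-is: 7 8 4 6 9 1 6 → sum 41
Total = 18 + 41 = 59.
Check digit = (10 − (59 mod 10)) mod 10 = 1.

1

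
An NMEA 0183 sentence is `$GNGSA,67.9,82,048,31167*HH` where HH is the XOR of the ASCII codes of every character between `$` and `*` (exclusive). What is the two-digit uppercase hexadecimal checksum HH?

XOR the ASCII codes of the payload characters:
  'G' = 0x47 → acc = 0x47
  'N' = 0x4E → acc = 0x09
  'G' = 0x47 → acc = 0x4E
  'S' = 0x53 → acc = 0x1D
  'A' = 0x41 → acc = 0x5C
  ',' = 0x2C → acc = 0x70
  '6' = 0x36 → acc = 0x46
  '7' = 0x37 → acc = 0x71
  '.' = 0x2E → acc = 0x5F
  '9' = 0x39 → acc = 0x66
  ',' = 0x2C → acc = 0x4A
  '8' = 0x38 → acc = 0x72
  '2' = 0x32 → acc = 0x40
  ',' = 0x2C → acc = 0x6C
  '0' = 0x30 → acc = 0x5C
  '4' = 0x34 → acc = 0x68
  '8' = 0x38 → acc = 0x50
  ',' = 0x2C → acc = 0x7C
  '3' = 0x33 → acc = 0x4F
  '1' = 0x31 → acc = 0x7E
  '1' = 0x31 → acc = 0x4F
  '6' = 0x36 → acc = 0x79
  '7' = 0x37 → acc = 0x4E
Checksum = 0x4E.

4E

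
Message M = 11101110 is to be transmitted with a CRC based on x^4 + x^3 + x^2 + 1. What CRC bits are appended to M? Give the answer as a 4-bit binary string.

1001

Append 4 zeros: 111011100000. Divide by 11101 (XOR where the leading bit is 1):
  pos 0: 11101 XOR 11101 = 00000
  pos 5: 11000 XOR 11101 = 00101
  pos 7: 10100 XOR 11101 = 01001
Remainder (last 4 bits) = 1001. This is the CRC / FCS.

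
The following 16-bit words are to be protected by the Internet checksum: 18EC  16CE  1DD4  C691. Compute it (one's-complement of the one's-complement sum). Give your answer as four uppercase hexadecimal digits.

EBDF

One's-complement addition (fold any carry out of bit 15 back into bit 0):
  0x18EC + 0x16CE = 0x02FBA
  0x2FBA + 0x1DD4 = 0x04D8E
  0x4D8E + 0xC691 = 0x1141F → wrap carry → 0x1420
One's-complement sum = 0x1420.
Checksum = ~0x1420 & 0xFFFF = 0xEBDF.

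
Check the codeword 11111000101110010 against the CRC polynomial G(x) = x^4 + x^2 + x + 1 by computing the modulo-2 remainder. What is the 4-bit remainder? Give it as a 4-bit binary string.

0000

Modulo-2 division of 11111000101110010 by 10111:
  pos 0: 11111 XOR 10111 = 01000
  pos 1: 10000 XOR 10111 = 00111
  pos 3: 11100 XOR 10111 = 01011
  pos 4: 10111 XOR 10111 = 00000
  pos 10: 11100 XOR 10111 = 01011
  pos 11: 10111 XOR 10111 = 00000
Remainder = 0000 (zero — the frame passes the CRC check).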